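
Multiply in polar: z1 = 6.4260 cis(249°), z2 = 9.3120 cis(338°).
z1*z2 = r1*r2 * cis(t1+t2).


r = 6.4260 * 9.3120 = 59.8389
theta = 249° + 338° = 587° = 227° (mod 360)

59.8389 cis(227°)


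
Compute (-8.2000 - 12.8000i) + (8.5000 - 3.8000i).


Real: -8.2 + 8.5 = 0.3
Imag: -12.8 - 3.8 = -16.6

0.3000 - 16.6000i


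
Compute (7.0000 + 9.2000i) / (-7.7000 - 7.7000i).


Conjugate of z2 = -7.7000 + 7.7000i
Numerator: (7.0000 + 9.2000i)(-7.7000 + 7.7000i) = -124.7400 - 16.9400i
Denominator: (-7.7)^2 + (-7.7)^2 = 118.58
Result = (-124.7400 - 16.9400i)/118.58

-1.0519 - 0.1429i


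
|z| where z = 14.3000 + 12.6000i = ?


|z| = sqrt(14.3^2 + 12.6^2) = sqrt(204.49 + 158.76) = sqrt(363.25) = 19.0591

|z| = 19.0591


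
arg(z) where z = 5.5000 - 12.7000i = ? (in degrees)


Re = 5.5, Im = -12.7
arg = atan2(-12.7, 5.5) = -66.5840 degrees

arg(z) = -66.5840 degrees


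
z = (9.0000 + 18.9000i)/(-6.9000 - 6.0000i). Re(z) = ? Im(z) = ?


Multiply by conjugate: (9.0000 + 18.9000i)(-6.9000 + 6.0000i) / ((-6.9)^2 + (-6)^2)
Numerator real = 9*(-6.9) + 18.9*(-6) = -175.5
Numerator imag = 18.9*(-6.9) - 9*(-6) = -76.41
Denominator = 83.61
Re(z) = -175.5/83.61 = -2.0990
Im(z) = -76.41/83.61 = -0.9139

Re(z) = -2.0990, Im(z) = -0.9139


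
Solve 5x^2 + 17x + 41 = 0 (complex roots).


disc = 17^2 - 4*5*41 = 289 - 820 = -531
sqrt(|disc|) = sqrt(531) = 23.0434
Real part = -17/(2*5) = -1.7000
Imag part = 23.0434/(2*5) = 2.3043

-1.7000 ± 2.3043i


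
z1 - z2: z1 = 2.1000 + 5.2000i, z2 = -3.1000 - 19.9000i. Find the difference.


Real: 2.1 + 3.1 = 5.2
Imag: 5.2 + 19.9 = 25.1

5.2000 + 25.1000i


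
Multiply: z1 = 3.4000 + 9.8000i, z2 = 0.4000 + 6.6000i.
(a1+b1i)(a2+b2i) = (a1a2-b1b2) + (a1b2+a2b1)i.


Real = 3.4*0.4 - 9.8*6.6 = 1.36 - 64.68 = -63.32
Imag = 3.4*6.6 + 0.4*9.8 = 22.44 + 3.92 = 26.36

-63.3200 + 26.3600i


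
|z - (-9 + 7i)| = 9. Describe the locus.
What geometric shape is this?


|z - z0| = r is a circle with center z0 and radius r.
Center = (-9, 7), radius = 9

Circle with center (-9, 7) and radius 9


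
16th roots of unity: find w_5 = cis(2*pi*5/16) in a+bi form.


Angle = 360*5/16 = 112.5°
a = cos(112.5°) = -0.3827
b = sin(112.5°) = 0.9239

-0.3827 + 0.9239i


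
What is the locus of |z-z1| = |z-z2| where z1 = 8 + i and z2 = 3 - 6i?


Equal distances means the locus is the perpendicular bisector of z1 and z2.
Midpoint = ((8+3)/2, (1+(-6))/2) = (5.5000, -2.5000)

Perpendicular bisector through (5.5000, -2.5000)


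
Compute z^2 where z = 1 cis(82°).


r^2 = 1^2 = 1
n*theta = 2*82° = 164° = 164° (mod 360)
a = 1*cos(164°) = -0.9613
b = 1*sin(164°) = 0.2756

1 cis(164°) = -0.9613 + 0.2756i


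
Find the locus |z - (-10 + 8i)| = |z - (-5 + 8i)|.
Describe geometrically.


Equal distances means the locus is the perpendicular bisector of z1 and z2.
Midpoint = ((-10+(-5))/2, (8+8)/2) = (-7.5000, 8.0000)

Perpendicular bisector through (-7.5000, 8.0000)


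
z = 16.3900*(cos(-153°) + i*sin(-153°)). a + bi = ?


a = 16.3900*cos(-153°) = 16.3900*(-0.891007) = -14.6036
b = 16.3900*sin(-153°) = 16.3900*(-0.45399) = -7.4409

-14.6036 - 7.4409i


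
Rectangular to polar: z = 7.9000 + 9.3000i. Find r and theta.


r = sqrt(62.41+86.49) = sqrt(148.9) = 12.2025
theta = atan2(9.3, 7.9) = 49.6534 degrees

r = 12.2025, theta = 49.6534 degrees


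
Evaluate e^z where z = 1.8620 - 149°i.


e^1.8620 = 6.4366
cos(-149°) = -0.857167
sin(-149°) = -0.51504
Real = 6.4366*(-0.857167) = -5.5172
Imag = 6.4366*(-0.51504) = -3.3151

-5.5172 - 3.3151i


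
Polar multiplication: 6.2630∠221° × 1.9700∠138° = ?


r = 6.2630 * 1.9700 = 12.3381
theta = 221° + 138° = 359° = 359° (mod 360)

12.3381 cis(359°)


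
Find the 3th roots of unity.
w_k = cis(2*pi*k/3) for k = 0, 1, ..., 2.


The 3th roots of unity are cis(360k/3°) for k=0..2
Angle step = 360/3 = 120°
Primitive root: cis(120°)
Primitive root = -0.5000 + 0.8660i

3 roots at angles: 0°, 120°, 240°


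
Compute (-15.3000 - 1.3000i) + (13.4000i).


Real: -15.3 + 0 = -15.3
Imag: -1.3 + 13.4 = 12.1

-15.3000 + 12.1000i


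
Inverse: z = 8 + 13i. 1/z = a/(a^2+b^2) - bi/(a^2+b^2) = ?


|z|^2 = 64+169 = 233
1/z = (8 - 13i)/233

1/z = 0.0343 - 0.0558i


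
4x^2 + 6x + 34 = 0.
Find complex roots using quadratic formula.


disc = 6^2 - 4*4*34 = 36 - 544 = -508
sqrt(|disc|) = sqrt(508) = 22.5389
Real part = -6/(2*4) = -0.7500
Imag part = 22.5389/(2*4) = 2.8174

-0.7500 ± 2.8174i


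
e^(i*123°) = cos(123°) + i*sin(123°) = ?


cos(123°) = -0.5446
sin(123°) = 0.8387

e^(i*123°) = -0.5446 + 0.8387i


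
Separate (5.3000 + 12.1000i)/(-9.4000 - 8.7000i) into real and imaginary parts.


Multiply by conjugate: (5.3000 + 12.1000i)(-9.4000 + 8.7000i) / ((-9.4)^2 + (-8.7)^2)
Numerator real = 5.3*(-9.4) + 12.1*(-8.7) = -155.09
Numerator imag = 12.1*(-9.4) - 5.3*(-8.7) = -67.63
Denominator = 164.05
Re(z) = -155.09/164.05 = -0.9454
Im(z) = -67.63/164.05 = -0.4123

Re(z) = -0.9454, Im(z) = -0.4123


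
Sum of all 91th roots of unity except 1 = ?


With w = e^(2*pi*i/91), all 91 of the 91th roots of unity w^0 = 1, w, ..., w^(90) sum to 0: 1 + w + ... + w^(90) = (1 - w^91)/(1 - w) = 0 since w^91 = 1, w ≠ 1.
Removing the root 1: w + w^2 + ... + w^(90) = 0 - 1 = -1

Sum = -1


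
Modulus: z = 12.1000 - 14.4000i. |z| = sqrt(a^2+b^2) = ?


|z| = sqrt(12.1^2 + (-14.4)^2) = sqrt(146.41 + 207.36) = sqrt(353.77) = 18.8088

|z| = 18.8088


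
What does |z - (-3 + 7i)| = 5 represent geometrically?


|z - z0| = r is a circle with center z0 and radius r.
Center = (-3, 7), radius = 5

Circle with center (-3, 7) and radius 5


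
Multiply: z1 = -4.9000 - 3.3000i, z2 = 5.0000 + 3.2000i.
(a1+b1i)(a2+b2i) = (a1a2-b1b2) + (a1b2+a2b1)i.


Real = -4.9*5 - (-3.3)*3.2 = -24.5 - (-10.56) = -13.94
Imag = -4.9*3.2 + 5*(-3.3) = -15.68 - (16.5) = -32.18

-13.9400 - 32.1800i


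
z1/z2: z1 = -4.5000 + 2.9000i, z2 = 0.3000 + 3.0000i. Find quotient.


Conjugate of z2 = 0.3000 - 3.0000i
Numerator: (-4.5000 + 2.9000i)(0.3000 - 3.0000i) = 7.3500 + 14.3700i
Denominator: 0.3^2 + 3^2 = 9.09
Result = (7.3500 + 14.3700i)/9.09

0.8086 + 1.5809i


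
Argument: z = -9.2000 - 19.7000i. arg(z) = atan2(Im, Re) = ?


Re = -9.2, Im = -19.7
arg = atan2(-19.7, -9.2) = -115.0328 degrees

arg(z) = -115.0328 degrees


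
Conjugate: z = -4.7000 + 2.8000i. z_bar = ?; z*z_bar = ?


z_bar = -4.7000 - 2.8000i
z*z_bar = (-4.7)^2 + 2.8^2 = 22.09 + 7.84 = 29.93

z_bar = -4.7000 - 2.8000i, z*z_bar = 29.93


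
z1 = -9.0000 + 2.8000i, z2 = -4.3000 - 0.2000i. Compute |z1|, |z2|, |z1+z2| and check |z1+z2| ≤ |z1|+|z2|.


|z1| = sqrt((-9)^2 + 2.8^2) = sqrt(88.84) = 9.4255
|z2| = sqrt((-4.3)^2 + (-0.2)^2) = sqrt(18.53) = 4.3046
z1+z2 = -13.3000 + 2.6000i
|z1+z2| = sqrt(183.65) = 13.5518
|z1|+|z2| = 9.4255 + 4.3046 = 13.7301

|z1+z2| = 13.5518 ≤ |z1|+|z2| = 13.7301 (verified)


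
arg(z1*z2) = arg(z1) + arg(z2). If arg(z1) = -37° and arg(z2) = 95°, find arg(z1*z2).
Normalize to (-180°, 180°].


arg(z1*z2) = -37° + 95° = 58°
Normalized to (-180°, 180°]: 58°

58°


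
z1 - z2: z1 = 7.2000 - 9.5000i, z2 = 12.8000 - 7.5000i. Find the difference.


Real: 7.2 - 12.8 = -5.6
Imag: -9.5 + 7.5 = -2

-5.6000 - 2.0000i


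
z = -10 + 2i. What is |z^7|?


|z| = sqrt(100+4) = sqrt(104) = 10.1980
|z^7| = |z|^7 = (sqrt(104))^7 = 104^3 * sqrt(104) = 1124864*sqrt(104)

|z^7| = 1124864*sqrt(104) ≈ 11471406.9723


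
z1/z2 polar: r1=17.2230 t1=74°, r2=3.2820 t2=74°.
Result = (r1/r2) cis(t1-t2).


r = 17.2230 / 3.2820 = 5.2477
theta = 74° - 74° = 0° = 0° (mod 360)

5.2477 cis(0°)


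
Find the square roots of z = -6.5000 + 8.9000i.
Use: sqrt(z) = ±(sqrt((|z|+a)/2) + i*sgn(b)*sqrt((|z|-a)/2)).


|z| = sqrt(42.25+79.21) = 11.0209
sqrt((|z|+a)/2) = sqrt((11.0209+(-6.5))/2) = sqrt(2.2604) = 1.5035
sqrt((|z|-a)/2) = sqrt((11.0209-(-6.5))/2) = sqrt(8.7604) = 2.9598

±(1.5035 + 2.9598i) i.e. 1.5035 + 2.9598i and -1.5035 - 2.9598i


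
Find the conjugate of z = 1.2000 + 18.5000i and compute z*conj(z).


z_bar = 1.2000 - 18.5000i
z*z_bar = 1.2^2 + 18.5^2 = 1.44 + 342.25 = 343.69

z_bar = 1.2000 - 18.5000i, z*z_bar = 343.69


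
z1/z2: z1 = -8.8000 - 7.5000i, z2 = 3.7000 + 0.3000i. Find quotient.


Conjugate of z2 = 3.7000 - 0.3000i
Numerator: (-8.8000 - 7.5000i)(3.7000 - 0.3000i) = -34.8100 - 25.1100i
Denominator: 3.7^2 + 0.3^2 = 13.78
Result = (-34.8100 - 25.1100i)/13.78

-2.5261 - 1.8222i


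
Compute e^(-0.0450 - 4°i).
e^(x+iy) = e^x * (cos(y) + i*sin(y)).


e^-0.0450 = 0.9560
cos(-4°) = 0.9976
sin(-4°) = -0.0698
Real = 0.9560*0.9976 = 0.9537
Imag = 0.9560*(-0.0698) = -0.0667

0.9537 - 0.0667i


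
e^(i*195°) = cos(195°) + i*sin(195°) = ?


cos(195°) = -0.9659
sin(195°) = -0.2588

e^(i*195°) = -0.9659 - 0.2588i


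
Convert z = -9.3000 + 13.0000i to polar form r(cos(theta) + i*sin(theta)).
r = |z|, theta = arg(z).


r = sqrt(86.49+169) = sqrt(255.49) = 15.9841
theta = atan2(13, -9.3) = 125.5793 degrees

r = 15.9841, theta = 125.5793 degrees


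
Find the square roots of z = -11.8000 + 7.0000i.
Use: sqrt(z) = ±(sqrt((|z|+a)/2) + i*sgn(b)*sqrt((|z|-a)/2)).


|z| = sqrt(139.24+49) = 13.7201
sqrt((|z|+a)/2) = sqrt((13.7201+(-11.8))/2) = sqrt(0.9600) = 0.9798
sqrt((|z|-a)/2) = sqrt((13.7201-(-11.8))/2) = sqrt(12.7600) = 3.5721

±(0.9798 + 3.5721i) i.e. 0.9798 + 3.5721i and -0.9798 - 3.5721i


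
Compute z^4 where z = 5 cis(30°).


r^4 = 5^4 = 625
n*theta = 4*30° = 120° = 120° (mod 360)
a = 625*cos(120°) = -312.5000
b = 625*sin(120°) = 541.2659

625 cis(120°) = -312.5000 + 541.2659i


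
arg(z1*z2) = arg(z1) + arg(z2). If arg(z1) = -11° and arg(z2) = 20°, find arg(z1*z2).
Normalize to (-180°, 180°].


arg(z1*z2) = -11° + 20° = 9°
Normalized to (-180°, 180°]: 9°

9°


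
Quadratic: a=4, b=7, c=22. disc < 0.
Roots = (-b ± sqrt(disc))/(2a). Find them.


disc = 7^2 - 4*4*22 = 49 - 352 = -303
sqrt(|disc|) = sqrt(303) = 17.4069
Real part = -7/(2*4) = -0.8750
Imag part = 17.4069/(2*4) = 2.1759

-0.8750 ± 2.1759i


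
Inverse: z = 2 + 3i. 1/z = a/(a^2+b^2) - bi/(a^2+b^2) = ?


|z|^2 = 4+9 = 13
1/z = (2 - 3i)/13

1/z = 0.1538 - 0.2308i


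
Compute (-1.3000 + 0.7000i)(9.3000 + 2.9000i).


Real = -1.3*9.3 - 0.7*2.9 = -12.09 - 2.03 = -14.12
Imag = -1.3*2.9 + 9.3*0.7 = -3.77 + 6.51 = 2.74

-14.1200 + 2.7400i


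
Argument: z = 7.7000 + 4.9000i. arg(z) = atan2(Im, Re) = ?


Re = 7.7, Im = 4.9
arg = atan2(4.9, 7.7) = 32.4712 degrees

arg(z) = 32.4712 degrees


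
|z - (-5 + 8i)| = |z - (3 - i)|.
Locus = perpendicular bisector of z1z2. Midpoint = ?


Equal distances means the locus is the perpendicular bisector of z1 and z2.
Midpoint = ((-5+3)/2, (8+(-1))/2) = (-1.0000, 3.5000)

Perpendicular bisector through (-1.0000, 3.5000)


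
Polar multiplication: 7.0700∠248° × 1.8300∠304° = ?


r = 7.0700 * 1.8300 = 12.9381
theta = 248° + 304° = 552° = 192° (mod 360)

12.9381 cis(192°)


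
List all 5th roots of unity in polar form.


The 5th roots of unity are cis(360k/5°) for k=0..4
Angle step = 360/5 = 72°
Primitive root: cis(72°)
Primitive root = 0.3090 + 0.9511i

5 roots at angles: 0°, 72°, 144°, 216°, 288°


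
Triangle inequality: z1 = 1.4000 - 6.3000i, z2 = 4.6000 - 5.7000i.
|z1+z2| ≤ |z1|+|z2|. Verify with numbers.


|z1| = sqrt(1.4^2 + (-6.3)^2) = sqrt(41.65) = 6.4537
|z2| = sqrt(4.6^2 + (-5.7)^2) = sqrt(53.65) = 7.3246
z1+z2 = 6.0000 - 12.0000i
|z1+z2| = sqrt(180) = 13.4164
|z1|+|z2| = 6.4537 + 7.3246 = 13.7783

|z1+z2| = 13.4164 ≤ |z1|+|z2| = 13.7783 (verified)


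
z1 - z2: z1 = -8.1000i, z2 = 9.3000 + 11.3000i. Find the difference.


Real: 0 - 9.3 = -9.3
Imag: -8.1 - 11.3 = -19.4

-9.3000 - 19.4000i


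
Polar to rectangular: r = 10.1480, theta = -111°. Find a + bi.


a = 10.1480*cos(-111°) = 10.1480*(-0.35837) = -3.6367
b = 10.1480*sin(-111°) = 10.1480*(-0.93358) = -9.4740

-3.6367 - 9.4740i


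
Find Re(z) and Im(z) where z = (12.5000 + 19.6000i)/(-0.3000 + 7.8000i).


Multiply by conjugate: (12.5000 + 19.6000i)(-0.3000 - 7.8000i) / ((-0.3)^2 + 7.8^2)
Numerator real = 12.5*(-0.3) + 19.6*7.8 = 149.13
Numerator imag = 19.6*(-0.3) - 12.5*7.8 = -103.38
Denominator = 60.93
Re(z) = 149.13/60.93 = 2.4476
Im(z) = -103.38/60.93 = -1.6967

Re(z) = 2.4476, Im(z) = -1.6967


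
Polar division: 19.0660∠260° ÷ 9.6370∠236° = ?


r = 19.0660 / 9.6370 = 1.9784
theta = 260° - 236° = 24° = 24° (mod 360)

1.9784 cis(24°)


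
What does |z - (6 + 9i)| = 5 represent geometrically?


|z - z0| = r is a circle with center z0 and radius r.
Center = (6, 9), radius = 5

Circle with center (6, 9) and radius 5


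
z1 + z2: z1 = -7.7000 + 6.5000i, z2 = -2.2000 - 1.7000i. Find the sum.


Real: -7.7 - 2.2 = -9.9
Imag: 6.5 - 1.7 = 4.8

-9.9000 + 4.8000i


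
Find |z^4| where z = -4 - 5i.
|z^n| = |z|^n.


|z| = sqrt(16+25) = sqrt(41) = 6.4031
|z^4| = |z|^4 = (sqrt(41))^4 = 41^2 = 1681

|z^4| = 1681


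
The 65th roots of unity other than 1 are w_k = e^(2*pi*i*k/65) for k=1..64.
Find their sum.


With w = e^(2*pi*i/65), all 65 of the 65th roots of unity w^0 = 1, w, ..., w^(64) sum to 0: 1 + w + ... + w^(64) = (1 - w^65)/(1 - w) = 0 since w^65 = 1, w ≠ 1.
Removing the root 1: w + w^2 + ... + w^(64) = 0 - 1 = -1

Sum = -1


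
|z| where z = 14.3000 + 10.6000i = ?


|z| = sqrt(14.3^2 + 10.6^2) = sqrt(204.49 + 112.36) = sqrt(316.85) = 17.8003

|z| = 17.8003


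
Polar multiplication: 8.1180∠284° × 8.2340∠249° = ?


r = 8.1180 * 8.2340 = 66.8436
theta = 284° + 249° = 533° = 173° (mod 360)

66.8436 cis(173°)


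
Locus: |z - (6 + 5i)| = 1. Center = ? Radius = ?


|z - z0| = r is a circle with center z0 and radius r.
Center = (6, 5), radius = 1

Circle with center (6, 5) and radius 1


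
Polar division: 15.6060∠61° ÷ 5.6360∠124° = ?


r = 15.6060 / 5.6360 = 2.7690
theta = 61° - 124° = -63° = 297° (mod 360)

2.7690 cis(297°)


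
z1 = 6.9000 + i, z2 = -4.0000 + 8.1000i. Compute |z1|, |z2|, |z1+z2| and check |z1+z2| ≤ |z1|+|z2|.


|z1| = sqrt(6.9^2 + 1^2) = sqrt(48.61) = 6.9721
|z2| = sqrt((-4)^2 + 8.1^2) = sqrt(81.61) = 9.0338
z1+z2 = 2.9000 + 9.1000i
|z1+z2| = sqrt(91.22) = 9.5509
|z1|+|z2| = 6.9721 + 9.0338 = 16.0059

|z1+z2| = 9.5509 ≤ |z1|+|z2| = 16.0059 (verified)


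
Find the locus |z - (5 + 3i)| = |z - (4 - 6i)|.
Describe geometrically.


Equal distances means the locus is the perpendicular bisector of z1 and z2.
Midpoint = ((5+4)/2, (3+(-6))/2) = (4.5000, -1.5000)

Perpendicular bisector through (4.5000, -1.5000)


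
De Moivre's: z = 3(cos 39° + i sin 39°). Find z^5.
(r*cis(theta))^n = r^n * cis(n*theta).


r^5 = 3^5 = 243
n*theta = 5*39° = 195° = 195° (mod 360)
a = 243*cos(195°) = -234.7200
b = 243*sin(195°) = -62.8930

243 cis(195°) = -234.7200 - 62.8930i


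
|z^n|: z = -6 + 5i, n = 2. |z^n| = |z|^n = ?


|z| = sqrt(36+25) = sqrt(61) = 7.8102
|z^2| = |z|^2 = (sqrt(61))^2 = 61

|z^2| = 61


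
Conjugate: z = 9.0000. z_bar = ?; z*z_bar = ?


z_bar = 9.0000
z*z_bar = 9^2 + 0^2 = 81 + 0 = 81

z_bar = 9.0000, z*z_bar = 81


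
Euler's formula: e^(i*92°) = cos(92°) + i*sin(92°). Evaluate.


cos(92°) = -0.0349
sin(92°) = 0.9994

e^(i*92°) = -0.0349 + 0.9994i


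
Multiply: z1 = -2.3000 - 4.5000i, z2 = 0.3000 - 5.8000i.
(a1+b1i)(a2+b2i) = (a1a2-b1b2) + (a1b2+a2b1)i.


Real = -2.3*0.3 - (-4.5)*(-5.8) = -0.69 - 26.1 = -26.79
Imag = -2.3*(-5.8) + 0.3*(-4.5) = 13.34 - (1.35) = 11.99

-26.7900 + 11.9900i


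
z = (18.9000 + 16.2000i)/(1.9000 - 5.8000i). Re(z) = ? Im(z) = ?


Multiply by conjugate: (18.9000 + 16.2000i)(1.9000 + 5.8000i) / (1.9^2 + (-5.8)^2)
Numerator real = 18.9*1.9 + 16.2*(-5.8) = -58.05
Numerator imag = 16.2*1.9 - 18.9*(-5.8) = 140.4
Denominator = 37.25
Re(z) = -58.05/37.25 = -1.5584
Im(z) = 140.4/37.25 = 3.7691

Re(z) = -1.5584, Im(z) = 3.7691


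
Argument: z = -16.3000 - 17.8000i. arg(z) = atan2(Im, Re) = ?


Re = -16.3, Im = -17.8
arg = atan2(-17.8, -16.3) = -132.4813 degrees

arg(z) = -132.4813 degrees


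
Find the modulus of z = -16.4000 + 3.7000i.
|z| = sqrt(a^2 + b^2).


|z| = sqrt((-16.4)^2 + 3.7^2) = sqrt(268.96 + 13.69) = sqrt(282.65) = 16.8122

|z| = 16.8122


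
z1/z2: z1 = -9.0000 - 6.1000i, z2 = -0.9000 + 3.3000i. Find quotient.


Conjugate of z2 = -0.9000 - 3.3000i
Numerator: (-9.0000 - 6.1000i)(-0.9000 - 3.3000i) = -12.0300 + 35.1900i
Denominator: (-0.9)^2 + 3.3^2 = 11.7
Result = (-12.0300 + 35.1900i)/11.7

-1.0282 + 3.0077i


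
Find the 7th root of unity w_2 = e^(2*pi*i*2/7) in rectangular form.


Angle = 360*2/7 = 102.8571°
a = cos(102.8571°) = -0.2225
b = sin(102.8571°) = 0.9749

-0.2225 + 0.9749i


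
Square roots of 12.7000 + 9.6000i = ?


|z| = sqrt(161.29+92.16) = 15.9201
sqrt((|z|+a)/2) = sqrt((15.9201+12.7)/2) = sqrt(14.3101) = 3.7829
sqrt((|z|-a)/2) = sqrt((15.9201-12.7)/2) = sqrt(1.6101) = 1.2689

±(3.7829 + 1.2689i) i.e. 3.7829 + 1.2689i and -3.7829 - 1.2689i


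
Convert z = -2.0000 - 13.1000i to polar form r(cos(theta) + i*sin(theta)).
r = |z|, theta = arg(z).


r = sqrt(4+171.61) = sqrt(175.61) = 13.2518
theta = atan2(-13.1, -2) = -98.6804 degrees

r = 13.2518, theta = -98.6804 degrees


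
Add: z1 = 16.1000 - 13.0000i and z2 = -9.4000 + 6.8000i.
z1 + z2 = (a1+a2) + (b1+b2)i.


Real: 16.1 - 9.4 = 6.7
Imag: -13 + 6.8 = -6.2

6.7000 - 6.2000i


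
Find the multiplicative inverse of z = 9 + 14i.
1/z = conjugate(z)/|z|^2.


|z|^2 = 81+196 = 277
1/z = (9 - 14i)/277

1/z = 0.0325 - 0.0505i


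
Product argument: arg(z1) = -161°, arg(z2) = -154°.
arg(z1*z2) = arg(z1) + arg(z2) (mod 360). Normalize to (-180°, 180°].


arg(z1*z2) = -161° - 154° = -315°
Normalized to (-180°, 180°]: 45°

45°


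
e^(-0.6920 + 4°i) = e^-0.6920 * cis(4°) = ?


e^-0.6920 = 0.5006
cos(4°) = 0.9976
sin(4°) = 0.0698
Real = 0.5006*0.9976 = 0.4994
Imag = 0.5006*0.0698 = 0.0349

0.4994 + 0.0349i


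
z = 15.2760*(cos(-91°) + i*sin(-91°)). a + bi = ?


a = 15.2760*cos(-91°) = 15.2760*(-0.01745) = -0.2666
b = 15.2760*sin(-91°) = 15.2760*(-0.99985) = -15.2737

-0.2666 - 15.2737i


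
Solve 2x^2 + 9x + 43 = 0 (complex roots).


disc = 9^2 - 4*2*43 = 81 - 344 = -263
sqrt(|disc|) = sqrt(263) = 16.2173
Real part = -9/(2*2) = -2.2500
Imag part = 16.2173/(2*2) = 4.0543

-2.2500 ± 4.0543i


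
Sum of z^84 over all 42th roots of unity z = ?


The roots are w_k = w^k with w = e^(2*pi*i/42), and (w^k)^84 = (w^84)^k.
So S = 1 + u + u^2 + ... + u^(41) with u = w^84.
84 = 2*42 + 0, so 84 is a multiple of 42 and u = (w^42)^2 = 1.
Every one of the 42 terms equals 1: S = 42

S = 42


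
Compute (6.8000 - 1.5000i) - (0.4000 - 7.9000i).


Real: 6.8 - 0.4 = 6.4
Imag: -1.5 + 7.9 = 6.4

6.4000 + 6.4000i


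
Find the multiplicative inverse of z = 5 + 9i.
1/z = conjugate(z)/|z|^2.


|z|^2 = 25+81 = 106
1/z = (5 - 9i)/106

1/z = 0.0472 - 0.0849i


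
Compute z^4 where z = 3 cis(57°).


r^4 = 3^4 = 81
n*theta = 4*57° = 228° = 228° (mod 360)
a = 81*cos(228°) = -54.1996
b = 81*sin(228°) = -60.1947

81 cis(228°) = -54.1996 - 60.1947i


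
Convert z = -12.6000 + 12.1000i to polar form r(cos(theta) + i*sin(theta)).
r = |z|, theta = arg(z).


r = sqrt(158.76+146.41) = sqrt(305.17) = 17.4691
theta = atan2(12.1, -12.6) = 136.1597 degrees

r = 17.4691, theta = 136.1597 degrees


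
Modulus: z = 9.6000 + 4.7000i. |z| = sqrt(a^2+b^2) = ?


|z| = sqrt(9.6^2 + 4.7^2) = sqrt(92.16 + 22.09) = sqrt(114.25) = 10.6888

|z| = 10.6888


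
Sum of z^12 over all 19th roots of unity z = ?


The roots are w_k = w^k with w = e^(2*pi*i/19), and (w^k)^12 = (w^12)^k.
So S = 1 + u + u^2 + ... + u^(18) with u = w^12.
12 = 0*19 + 12, so 12 is not a multiple of 19: u = w^12 ≠ 1 (w is a primitive 19th root), while u^19 = (w^19)^12 = 1.
Geometric series: S = (1 - u^19)/(1 - u) = (1 - 1)/(1 - u) = 0

S = 0


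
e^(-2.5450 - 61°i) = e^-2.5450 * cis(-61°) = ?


e^-2.5450 = 0.07847
cos(-61°) = 0.4848
sin(-61°) = -0.8746
Real = 0.07847*0.4848 = 0.0380
Imag = 0.07847*(-0.8746) = -0.0686

0.0380 - 0.0686i


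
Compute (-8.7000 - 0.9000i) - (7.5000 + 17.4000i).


Real: -8.7 - 7.5 = -16.2
Imag: -0.9 - 17.4 = -18.3

-16.2000 - 18.3000i


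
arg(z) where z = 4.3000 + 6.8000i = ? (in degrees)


Re = 4.3, Im = 6.8
arg = atan2(6.8, 4.3) = 57.6927 degrees

arg(z) = 57.6927 degrees


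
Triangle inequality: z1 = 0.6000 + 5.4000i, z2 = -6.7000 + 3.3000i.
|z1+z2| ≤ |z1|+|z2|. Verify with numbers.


|z1| = sqrt(0.6^2 + 5.4^2) = sqrt(29.52) = 5.4332
|z2| = sqrt((-6.7)^2 + 3.3^2) = sqrt(55.78) = 7.4686
z1+z2 = -6.1000 + 8.7000i
|z1+z2| = sqrt(112.9) = 10.6254
|z1|+|z2| = 5.4332 + 7.4686 = 12.9018

|z1+z2| = 10.6254 ≤ |z1|+|z2| = 12.9018 (verified)


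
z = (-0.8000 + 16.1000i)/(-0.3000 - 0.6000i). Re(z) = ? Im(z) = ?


Multiply by conjugate: (-0.8000 + 16.1000i)(-0.3000 + 0.6000i) / ((-0.3)^2 + (-0.6)^2)
Numerator real = -0.8*(-0.3) + 16.1*(-0.6) = -9.42
Numerator imag = 16.1*(-0.3) - (-0.8)*(-0.6) = -5.31
Denominator = 0.45
Re(z) = -9.42/0.45 = -20.9333
Im(z) = -5.31/0.45 = -11.8000

Re(z) = -20.9333, Im(z) = -11.8000


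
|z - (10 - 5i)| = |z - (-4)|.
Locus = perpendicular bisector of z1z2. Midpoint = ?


Equal distances means the locus is the perpendicular bisector of z1 and z2.
Midpoint = ((10+(-4))/2, (-5+0)/2) = (3.0000, -2.5000)

Perpendicular bisector through (3.0000, -2.5000)


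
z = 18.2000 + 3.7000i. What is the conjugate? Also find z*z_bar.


z_bar = 18.2000 - 3.7000i
z*z_bar = 18.2^2 + 3.7^2 = 331.24 + 13.69 = 344.93

z_bar = 18.2000 - 3.7000i, z*z_bar = 344.93


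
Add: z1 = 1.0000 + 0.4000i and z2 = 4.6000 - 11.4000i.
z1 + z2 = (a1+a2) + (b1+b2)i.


Real: 1 + 4.6 = 5.6
Imag: 0.4 - 11.4 = -11

5.6000 - 11.0000i


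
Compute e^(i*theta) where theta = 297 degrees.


cos(297°) = 0.4540
sin(297°) = -0.8910

e^(i*297°) = 0.4540 - 0.8910i


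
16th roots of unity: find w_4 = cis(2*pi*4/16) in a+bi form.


Angle = 360*4/16 = 90°
a = cos(90°) = 0
b = sin(90°) = 1.0000

0 + 1.0000i


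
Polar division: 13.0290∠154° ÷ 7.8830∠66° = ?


r = 13.0290 / 7.8830 = 1.6528
theta = 154° - 66° = 88° = 88° (mod 360)

1.6528 cis(88°)


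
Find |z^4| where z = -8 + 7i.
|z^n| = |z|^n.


|z| = sqrt(64+49) = sqrt(113) = 10.6301
|z^4| = |z|^4 = (sqrt(113))^4 = 113^2 = 12769

|z^4| = 12769


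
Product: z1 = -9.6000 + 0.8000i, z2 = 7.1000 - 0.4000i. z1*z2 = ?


Real = -9.6*7.1 - 0.8*(-0.4) = -68.16 - (-0.32) = -67.84
Imag = -9.6*(-0.4) + 7.1*0.8 = 3.84 + 5.68 = 9.52

-67.8400 + 9.5200i


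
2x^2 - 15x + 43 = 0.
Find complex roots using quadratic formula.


disc = (-15)^2 - 4*2*43 = 225 - 344 = -119
sqrt(|disc|) = sqrt(119) = 10.9087
Real part = 15/(2*2) = 3.7500
Imag part = 10.9087/(2*2) = 2.7272

3.7500 ± 2.7272i


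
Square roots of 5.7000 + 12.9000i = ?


|z| = sqrt(32.49+166.41) = 14.1032
sqrt((|z|+a)/2) = sqrt((14.1032+5.7)/2) = sqrt(9.9016) = 3.1467
sqrt((|z|-a)/2) = sqrt((14.1032-5.7)/2) = sqrt(4.2016) = 2.0498

±(3.1467 + 2.0498i) i.e. 3.1467 + 2.0498i and -3.1467 - 2.0498i


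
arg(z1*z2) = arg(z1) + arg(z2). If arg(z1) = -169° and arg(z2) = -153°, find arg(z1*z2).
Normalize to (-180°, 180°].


arg(z1*z2) = -169° - 153° = -322°
Normalized to (-180°, 180°]: 38°

38°


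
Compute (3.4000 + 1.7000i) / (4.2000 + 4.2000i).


Conjugate of z2 = 4.2000 - 4.2000i
Numerator: (3.4000 + 1.7000i)(4.2000 - 4.2000i) = 21.4200 - 7.1400i
Denominator: 4.2^2 + 4.2^2 = 35.28
Result = (21.4200 - 7.1400i)/35.28

0.6071 - 0.2024i


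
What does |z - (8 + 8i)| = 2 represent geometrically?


|z - z0| = r is a circle with center z0 and radius r.
Center = (8, 8), radius = 2

Circle with center (8, 8) and radius 2


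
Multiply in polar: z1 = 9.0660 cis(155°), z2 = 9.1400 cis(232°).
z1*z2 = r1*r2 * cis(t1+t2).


r = 9.0660 * 9.1400 = 82.8632
theta = 155° + 232° = 387° = 27° (mod 360)

82.8632 cis(27°)


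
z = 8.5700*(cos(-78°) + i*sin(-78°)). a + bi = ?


a = 8.5700*cos(-78°) = 8.5700*0.20791 = 1.7818
b = 8.5700*sin(-78°) = 8.5700*(-0.97815) = -8.3827

1.7818 - 8.3827i


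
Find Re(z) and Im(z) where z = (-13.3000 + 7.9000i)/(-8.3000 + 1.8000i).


Multiply by conjugate: (-13.3000 + 7.9000i)(-8.3000 - 1.8000i) / ((-8.3)^2 + 1.8^2)
Numerator real = -13.3*(-8.3) + 7.9*1.8 = 124.61
Numerator imag = 7.9*(-8.3) - (-13.3)*1.8 = -41.63
Denominator = 72.13
Re(z) = 124.61/72.13 = 1.7276
Im(z) = -41.63/72.13 = -0.5772

Re(z) = 1.7276, Im(z) = -0.5772


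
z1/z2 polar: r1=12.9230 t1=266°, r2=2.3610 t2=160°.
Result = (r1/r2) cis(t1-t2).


r = 12.9230 / 2.3610 = 5.4735
theta = 266° - 160° = 106° = 106° (mod 360)

5.4735 cis(106°)


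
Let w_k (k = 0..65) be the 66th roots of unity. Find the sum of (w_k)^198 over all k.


The roots are w_k = w^k with w = e^(2*pi*i/66), and (w^k)^198 = (w^198)^k.
So S = 1 + u + u^2 + ... + u^(65) with u = w^198.
198 = 3*66 + 0, so 198 is a multiple of 66 and u = (w^66)^3 = 1.
Every one of the 66 terms equals 1: S = 66

S = 66


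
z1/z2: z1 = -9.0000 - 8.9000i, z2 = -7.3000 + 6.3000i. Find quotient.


Conjugate of z2 = -7.3000 - 6.3000i
Numerator: (-9.0000 - 8.9000i)(-7.3000 - 6.3000i) = 9.6300 + 121.6700i
Denominator: (-7.3)^2 + 6.3^2 = 92.98
Result = (9.6300 + 121.6700i)/92.98

0.1036 + 1.3086i


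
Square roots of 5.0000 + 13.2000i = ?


|z| = sqrt(25+174.24) = 14.1152
sqrt((|z|+a)/2) = sqrt((14.1152+5)/2) = sqrt(9.5576) = 3.0915
sqrt((|z|-a)/2) = sqrt((14.1152-5)/2) = sqrt(4.5576) = 2.1349

±(3.0915 + 2.1349i) i.e. 3.0915 + 2.1349i and -3.0915 - 2.1349i


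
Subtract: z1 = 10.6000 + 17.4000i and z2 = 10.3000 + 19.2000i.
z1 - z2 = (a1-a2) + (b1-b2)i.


Real: 10.6 - 10.3 = 0.3
Imag: 17.4 - 19.2 = -1.8

0.3000 - 1.8000i


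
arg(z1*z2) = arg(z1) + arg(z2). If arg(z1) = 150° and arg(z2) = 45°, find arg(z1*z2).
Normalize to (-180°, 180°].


arg(z1*z2) = 150° + 45° = 195°
Normalized to (-180°, 180°]: -165°

-165°


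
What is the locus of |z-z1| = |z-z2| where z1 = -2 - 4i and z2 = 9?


Equal distances means the locus is the perpendicular bisector of z1 and z2.
Midpoint = ((-2+9)/2, (-4+0)/2) = (3.5000, -2.0000)

Perpendicular bisector through (3.5000, -2.0000)


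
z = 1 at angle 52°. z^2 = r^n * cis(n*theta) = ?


r^2 = 1^2 = 1
n*theta = 2*52° = 104° = 104° (mod 360)
a = 1*cos(104°) = -0.2419
b = 1*sin(104°) = 0.9703

1 cis(104°) = -0.2419 + 0.9703i


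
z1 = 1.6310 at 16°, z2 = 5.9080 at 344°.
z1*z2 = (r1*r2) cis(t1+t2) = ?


r = 1.6310 * 5.9080 = 9.6359
theta = 16° + 344° = 360° = 0° (mod 360)

9.6359 cis(0°)


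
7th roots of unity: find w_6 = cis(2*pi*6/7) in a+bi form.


Angle = 360*6/7 = 308.5714°
a = cos(308.5714°) = 0.6235
b = sin(308.5714°) = -0.7818

0.6235 - 0.7818i


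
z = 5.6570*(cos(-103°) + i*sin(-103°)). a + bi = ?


a = 5.6570*cos(-103°) = 5.6570*(-0.22495) = -1.2725
b = 5.6570*sin(-103°) = 5.6570*(-0.97437) = -5.5120

-1.2725 - 5.5120i


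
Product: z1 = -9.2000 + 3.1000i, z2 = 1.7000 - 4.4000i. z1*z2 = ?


Real = -9.2*1.7 - 3.1*(-4.4) = -15.64 - (-13.64) = -2
Imag = -9.2*(-4.4) + 1.7*3.1 = 40.48 + 5.27 = 45.75

-2.0000 + 45.7500i


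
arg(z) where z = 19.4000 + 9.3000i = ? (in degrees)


Re = 19.4, Im = 9.3
arg = atan2(9.3, 19.4) = 25.6122 degrees

arg(z) = 25.6122 degrees


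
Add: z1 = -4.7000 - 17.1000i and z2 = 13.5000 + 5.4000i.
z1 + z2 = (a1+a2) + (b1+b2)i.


Real: -4.7 + 13.5 = 8.8
Imag: -17.1 + 5.4 = -11.7

8.8000 - 11.7000i


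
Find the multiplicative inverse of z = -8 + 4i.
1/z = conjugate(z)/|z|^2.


|z|^2 = 64+16 = 80
1/z = (-8 - 4i)/80

1/z = -0.1000 - 0.0500i


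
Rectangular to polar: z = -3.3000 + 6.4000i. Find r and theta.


r = sqrt(10.89+40.96) = sqrt(51.85) = 7.2007
theta = atan2(6.4, -3.3) = 117.2768 degrees

r = 7.2007, theta = 117.2768 degrees


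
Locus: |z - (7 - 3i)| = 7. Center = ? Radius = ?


|z - z0| = r is a circle with center z0 and radius r.
Center = (7, -3), radius = 7

Circle with center (7, -3) and radius 7


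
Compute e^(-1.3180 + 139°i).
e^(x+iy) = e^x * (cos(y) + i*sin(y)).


e^-1.3180 = 0.2677
cos(139°) = -0.7547
sin(139°) = 0.6561
Real = 0.2677*(-0.7547) = -0.2020
Imag = 0.2677*0.6561 = 0.1756

-0.2020 + 0.1756i


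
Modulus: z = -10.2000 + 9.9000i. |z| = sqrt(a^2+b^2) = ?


|z| = sqrt((-10.2)^2 + 9.9^2) = sqrt(104.04 + 98.01) = sqrt(202.05) = 14.2144

|z| = 14.2144


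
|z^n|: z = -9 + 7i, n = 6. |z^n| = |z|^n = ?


|z| = sqrt(81+49) = sqrt(130) = 11.4018
|z^6| = |z|^6 = (sqrt(130))^6 = 130^3 = 2197000

|z^6| = 2197000


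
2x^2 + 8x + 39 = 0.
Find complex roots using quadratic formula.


disc = 8^2 - 4*2*39 = 64 - 312 = -248
sqrt(|disc|) = sqrt(248) = 15.7480
Real part = -8/(2*2) = -2.0000
Imag part = 15.7480/(2*2) = 3.9370

-2.0000 ± 3.9370i


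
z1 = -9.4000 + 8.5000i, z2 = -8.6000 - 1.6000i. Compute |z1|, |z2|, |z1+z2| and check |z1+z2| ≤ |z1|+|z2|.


|z1| = sqrt((-9.4)^2 + 8.5^2) = sqrt(160.61) = 12.6732
|z2| = sqrt((-8.6)^2 + (-1.6)^2) = sqrt(76.52) = 8.7476
z1+z2 = -18.0000 + 6.9000i
|z1+z2| = sqrt(371.61) = 19.2772
|z1|+|z2| = 12.6732 + 8.7476 = 21.4208

|z1+z2| = 19.2772 ≤ |z1|+|z2| = 21.4208 (verified)


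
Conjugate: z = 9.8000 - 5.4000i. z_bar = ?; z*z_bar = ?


z_bar = 9.8000 + 5.4000i
z*z_bar = 9.8^2 + (-5.4)^2 = 96.04 + 29.16 = 125.2

z_bar = 9.8000 + 5.4000i, z*z_bar = 125.2


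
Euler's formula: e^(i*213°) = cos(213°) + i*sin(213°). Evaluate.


cos(213°) = -0.8387
sin(213°) = -0.5446

e^(i*213°) = -0.8387 - 0.5446i


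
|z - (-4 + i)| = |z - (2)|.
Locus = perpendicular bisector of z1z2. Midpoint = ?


Equal distances means the locus is the perpendicular bisector of z1 and z2.
Midpoint = ((-4+2)/2, (1+0)/2) = (-1.0000, 0.5000)

Perpendicular bisector through (-1.0000, 0.5000)


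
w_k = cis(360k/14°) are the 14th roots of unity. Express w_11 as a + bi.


Angle = 360*11/14 = 282.8571°
a = cos(282.8571°) = 0.2225
b = sin(282.8571°) = -0.9749

0.2225 - 0.9749i


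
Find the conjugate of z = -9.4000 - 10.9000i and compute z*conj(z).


z_bar = -9.4000 + 10.9000i
z*z_bar = (-9.4)^2 + (-10.9)^2 = 88.36 + 118.81 = 207.17

z_bar = -9.4000 + 10.9000i, z*z_bar = 207.17


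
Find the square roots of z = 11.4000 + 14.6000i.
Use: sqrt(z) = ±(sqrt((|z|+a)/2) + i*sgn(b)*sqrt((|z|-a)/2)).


|z| = sqrt(129.96+213.16) = 18.5235
sqrt((|z|+a)/2) = sqrt((18.5235+11.4)/2) = sqrt(14.9617) = 3.8680
sqrt((|z|-a)/2) = sqrt((18.5235-11.4)/2) = sqrt(3.5617) = 1.8873

±(3.8680 + 1.8873i) i.e. 3.8680 + 1.8873i and -3.8680 - 1.8873i


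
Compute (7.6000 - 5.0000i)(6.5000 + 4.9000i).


Real = 7.6*6.5 - (-5)*4.9 = 49.4 - (-24.5) = 73.9
Imag = 7.6*4.9 + 6.5*(-5) = 37.24 - (32.5) = 4.74

73.9000 + 4.7400i


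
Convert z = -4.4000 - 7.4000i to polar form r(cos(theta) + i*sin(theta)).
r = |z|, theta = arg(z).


r = sqrt(19.36+54.76) = sqrt(74.12) = 8.6093
theta = atan2(-7.4, -4.4) = -120.7355 degrees

r = 8.6093, theta = -120.7355 degrees


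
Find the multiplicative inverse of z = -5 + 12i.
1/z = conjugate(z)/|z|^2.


|z|^2 = 25+144 = 169
1/z = (-5 - 12i)/169

1/z = -0.0296 - 0.0710i


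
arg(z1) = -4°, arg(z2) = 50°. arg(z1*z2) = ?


arg(z1*z2) = -4° + 50° = 46°
Normalized to (-180°, 180°]: 46°

46°


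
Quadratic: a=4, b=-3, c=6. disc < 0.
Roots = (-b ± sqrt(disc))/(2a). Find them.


disc = (-3)^2 - 4*4*6 = 9 - 96 = -87
sqrt(|disc|) = sqrt(87) = 9.3274
Real part = 3/(2*4) = 0.3750
Imag part = 9.3274/(2*4) = 1.1659

0.3750 ± 1.1659i


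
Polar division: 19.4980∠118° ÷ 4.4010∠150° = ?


r = 19.4980 / 4.4010 = 4.4304
theta = 118° - 150° = -32° = 328° (mod 360)

4.4304 cis(328°)


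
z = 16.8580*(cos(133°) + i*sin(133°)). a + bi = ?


a = 16.8580*cos(133°) = 16.8580*(-0.681998) = -11.4971
b = 16.8580*sin(133°) = 16.8580*0.731354 = 12.3292

-11.4971 + 12.3292i


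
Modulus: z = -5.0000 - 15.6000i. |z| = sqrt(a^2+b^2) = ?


|z| = sqrt((-5)^2 + (-15.6)^2) = sqrt(25 + 243.36) = sqrt(268.36) = 16.3817

|z| = 16.3817


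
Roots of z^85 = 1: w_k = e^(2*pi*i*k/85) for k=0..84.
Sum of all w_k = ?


The sum of all 85th roots of unity is 0.
Geometric series: (1 - w^85)/(1 - w) = (1-1)/(1-w) = 0 since w^85 = 1, w ≠ 1.
Alternatively: coefficient of z^84 in z^85 - 1 is 0.

0


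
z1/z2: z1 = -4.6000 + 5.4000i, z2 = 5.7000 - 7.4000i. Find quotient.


Conjugate of z2 = 5.7000 + 7.4000i
Numerator: (-4.6000 + 5.4000i)(5.7000 + 7.4000i) = -66.1800 - 3.2600i
Denominator: 5.7^2 + (-7.4)^2 = 87.25
Result = (-66.1800 - 3.2600i)/87.25

-0.7585 - 0.0374i


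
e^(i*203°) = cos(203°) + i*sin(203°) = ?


cos(203°) = -0.9205
sin(203°) = -0.3907

e^(i*203°) = -0.9205 - 0.3907i


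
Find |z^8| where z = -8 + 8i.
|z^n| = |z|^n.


|z| = sqrt(64+64) = sqrt(128) = 11.3137
|z^8| = |z|^8 = (sqrt(128))^8 = 128^4 = 268435456

|z^8| = 268435456


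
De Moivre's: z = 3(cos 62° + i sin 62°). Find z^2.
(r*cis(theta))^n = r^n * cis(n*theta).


r^2 = 3^2 = 9
n*theta = 2*62° = 124° = 124° (mod 360)
a = 9*cos(124°) = -5.0327
b = 9*sin(124°) = 7.4613

9 cis(124°) = -5.0327 + 7.4613i


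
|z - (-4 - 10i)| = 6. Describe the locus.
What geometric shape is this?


|z - z0| = r is a circle with center z0 and radius r.
Center = (-4, -10), radius = 6

Circle with center (-4, -10) and radius 6


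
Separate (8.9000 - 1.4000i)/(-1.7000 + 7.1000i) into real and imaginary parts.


Multiply by conjugate: (8.9000 - 1.4000i)(-1.7000 - 7.1000i) / ((-1.7)^2 + 7.1^2)
Numerator real = 8.9*(-1.7) - (1.4)*7.1 = -25.07
Numerator imag = -1.4*(-1.7) - 8.9*7.1 = -60.81
Denominator = 53.3
Re(z) = -25.07/53.3 = -0.4704
Im(z) = -60.81/53.3 = -1.1409

Re(z) = -0.4704, Im(z) = -1.1409


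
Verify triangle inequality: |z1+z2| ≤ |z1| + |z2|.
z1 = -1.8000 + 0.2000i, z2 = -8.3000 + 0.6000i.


|z1| = sqrt((-1.8)^2 + 0.2^2) = sqrt(3.28) = 1.8111
|z2| = sqrt((-8.3)^2 + 0.6^2) = sqrt(69.25) = 8.3217
z1+z2 = -10.1000 + 0.8000i
|z1+z2| = sqrt(102.65) = 10.1316
|z1|+|z2| = 1.8111 + 8.3217 = 10.1328

|z1+z2| = 10.1316 ≤ |z1|+|z2| = 10.1328 (verified)


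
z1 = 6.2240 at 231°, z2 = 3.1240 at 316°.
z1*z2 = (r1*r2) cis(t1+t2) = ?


r = 6.2240 * 3.1240 = 19.4438
theta = 231° + 316° = 547° = 187° (mod 360)

19.4438 cis(187°)


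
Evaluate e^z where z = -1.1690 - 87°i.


e^-1.1690 = 0.3107
cos(-87°) = 0.05234
sin(-87°) = -0.9986
Real = 0.3107*0.05234 = 0.0163
Imag = 0.3107*(-0.9986) = -0.3103

0.0163 - 0.3103i


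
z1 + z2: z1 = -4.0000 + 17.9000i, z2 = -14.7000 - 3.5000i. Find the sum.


Real: -4 - 14.7 = -18.7
Imag: 17.9 - 3.5 = 14.4

-18.7000 + 14.4000i


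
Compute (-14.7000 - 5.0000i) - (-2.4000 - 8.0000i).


Real: -14.7 + 2.4 = -12.3
Imag: -5 + 8 = 3

-12.3000 + 3.0000i


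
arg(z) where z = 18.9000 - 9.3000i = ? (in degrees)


Re = 18.9, Im = -9.3
arg = atan2(-9.3, 18.9) = -26.2001 degrees

arg(z) = -26.2001 degrees


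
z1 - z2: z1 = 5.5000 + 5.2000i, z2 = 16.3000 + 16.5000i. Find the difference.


Real: 5.5 - 16.3 = -10.8
Imag: 5.2 - 16.5 = -11.3

-10.8000 - 11.3000i


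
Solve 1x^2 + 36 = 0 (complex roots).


disc = 0^2 - 4*1*36 = 0 - 144 = -144
sqrt(|disc|) = sqrt(144) = 12.0000
Real part = 0/(2*1) = 0
Imag part = 12.0000/(2*1) = 6.0000

0 ± 6.0000i


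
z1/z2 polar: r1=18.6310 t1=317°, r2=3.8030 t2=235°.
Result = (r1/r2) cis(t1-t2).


r = 18.6310 / 3.8030 = 4.8990
theta = 317° - 235° = 82° = 82° (mod 360)

4.8990 cis(82°)


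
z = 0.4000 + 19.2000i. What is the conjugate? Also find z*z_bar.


z_bar = 0.4000 - 19.2000i
z*z_bar = 0.4^2 + 19.2^2 = 0.16 + 368.64 = 368.8

z_bar = 0.4000 - 19.2000i, z*z_bar = 368.8


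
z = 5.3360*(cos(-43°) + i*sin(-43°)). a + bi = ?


a = 5.3360*cos(-43°) = 5.3360*0.73135 = 3.9025
b = 5.3360*sin(-43°) = 5.3360*(-0.681998) = -3.6391

3.9025 - 3.6391i


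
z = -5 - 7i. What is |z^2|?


|z| = sqrt(25+49) = sqrt(74) = 8.6023
|z^2| = |z|^2 = (sqrt(74))^2 = 74

|z^2| = 74


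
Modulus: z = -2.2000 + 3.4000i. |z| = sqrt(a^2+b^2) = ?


|z| = sqrt((-2.2)^2 + 3.4^2) = sqrt(4.84 + 11.56) = sqrt(16.4) = 4.0497

|z| = 4.0497


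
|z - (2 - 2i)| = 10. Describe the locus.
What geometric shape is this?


|z - z0| = r is a circle with center z0 and radius r.
Center = (2, -2), radius = 10

Circle with center (2, -2) and radius 10


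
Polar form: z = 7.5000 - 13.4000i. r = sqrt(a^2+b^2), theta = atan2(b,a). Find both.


r = sqrt(56.25+179.56) = sqrt(235.81) = 15.3561
theta = atan2(-13.4, 7.5) = -60.7642 degrees

r = 15.3561, theta = -60.7642 degrees


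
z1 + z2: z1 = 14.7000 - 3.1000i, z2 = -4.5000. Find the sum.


Real: 14.7 - 4.5 = 10.2
Imag: -3.1 + 0 = -3.1

10.2000 - 3.1000i


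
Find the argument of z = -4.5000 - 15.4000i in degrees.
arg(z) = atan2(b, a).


Re = -4.5, Im = -15.4
arg = atan2(-15.4, -4.5) = -106.2888 degrees

arg(z) = -106.2888 degrees


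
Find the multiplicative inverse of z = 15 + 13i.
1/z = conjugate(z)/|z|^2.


|z|^2 = 225+169 = 394
1/z = (15 - 13i)/394

1/z = 0.0381 - 0.0330i


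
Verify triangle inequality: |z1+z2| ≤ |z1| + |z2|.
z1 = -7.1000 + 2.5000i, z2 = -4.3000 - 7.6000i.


|z1| = sqrt((-7.1)^2 + 2.5^2) = sqrt(56.66) = 7.5273
|z2| = sqrt((-4.3)^2 + (-7.6)^2) = sqrt(76.25) = 8.7321
z1+z2 = -11.4000 - 5.1000i
|z1+z2| = sqrt(155.97) = 12.4888
|z1|+|z2| = 7.5273 + 8.7321 = 16.2594

|z1+z2| = 12.4888 ≤ |z1|+|z2| = 16.2594 (verified)


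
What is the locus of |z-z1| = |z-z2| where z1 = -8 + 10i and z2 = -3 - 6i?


Equal distances means the locus is the perpendicular bisector of z1 and z2.
Midpoint = ((-8+(-3))/2, (10+(-6))/2) = (-5.5000, 2.0000)

Perpendicular bisector through (-5.5000, 2.0000)


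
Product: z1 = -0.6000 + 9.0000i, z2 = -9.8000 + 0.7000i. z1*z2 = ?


Real = -0.6*(-9.8) - 9*0.7 = 5.88 - 6.3 = -0.42
Imag = -0.6*0.7 - (9.8)*9 = -0.42 - (88.2) = -88.62

-0.4200 - 88.6200i


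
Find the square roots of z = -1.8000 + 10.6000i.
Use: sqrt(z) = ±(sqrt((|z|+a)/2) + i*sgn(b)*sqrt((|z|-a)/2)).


|z| = sqrt(3.24+112.36) = 10.7517
sqrt((|z|+a)/2) = sqrt((10.7517+(-1.8))/2) = sqrt(4.4759) = 2.1156
sqrt((|z|-a)/2) = sqrt((10.7517-(-1.8))/2) = sqrt(6.2759) = 2.5052

±(2.1156 + 2.5052i) i.e. 2.1156 + 2.5052i and -2.1156 - 2.5052i


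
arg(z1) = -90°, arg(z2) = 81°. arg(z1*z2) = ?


arg(z1*z2) = -90° + 81° = -9°
Normalized to (-180°, 180°]: -9°

-9°


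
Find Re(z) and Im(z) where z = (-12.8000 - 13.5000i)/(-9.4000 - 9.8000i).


Multiply by conjugate: (-12.8000 - 13.5000i)(-9.4000 + 9.8000i) / ((-9.4)^2 + (-9.8)^2)
Numerator real = -12.8*(-9.4) - (13.5)*(-9.8) = 252.62
Numerator imag = -13.5*(-9.4) - (-12.8)*(-9.8) = 1.46
Denominator = 184.4
Re(z) = 252.62/184.4 = 1.3700
Im(z) = 1.46/184.4 = 0.0079

Re(z) = 1.3700, Im(z) = 0.0079


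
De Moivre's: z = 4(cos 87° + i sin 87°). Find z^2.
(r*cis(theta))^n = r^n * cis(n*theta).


r^2 = 4^2 = 16
n*theta = 2*87° = 174° = 174° (mod 360)
a = 16*cos(174°) = -15.9124
b = 16*sin(174°) = 1.6725

16 cis(174°) = -15.9124 + 1.6725i


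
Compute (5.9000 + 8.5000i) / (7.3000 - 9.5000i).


Conjugate of z2 = 7.3000 + 9.5000i
Numerator: (5.9000 + 8.5000i)(7.3000 + 9.5000i) = -37.6800 + 118.1000i
Denominator: 7.3^2 + (-9.5)^2 = 143.54
Result = (-37.6800 + 118.1000i)/143.54

-0.2625 + 0.8228i


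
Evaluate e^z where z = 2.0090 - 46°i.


e^2.0090 = 7.4559
cos(-46°) = 0.69466
sin(-46°) = -0.71934
Real = 7.4559*0.69466 = 5.1793
Imag = 7.4559*(-0.71934) = -5.3633

5.1793 - 5.3633i
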